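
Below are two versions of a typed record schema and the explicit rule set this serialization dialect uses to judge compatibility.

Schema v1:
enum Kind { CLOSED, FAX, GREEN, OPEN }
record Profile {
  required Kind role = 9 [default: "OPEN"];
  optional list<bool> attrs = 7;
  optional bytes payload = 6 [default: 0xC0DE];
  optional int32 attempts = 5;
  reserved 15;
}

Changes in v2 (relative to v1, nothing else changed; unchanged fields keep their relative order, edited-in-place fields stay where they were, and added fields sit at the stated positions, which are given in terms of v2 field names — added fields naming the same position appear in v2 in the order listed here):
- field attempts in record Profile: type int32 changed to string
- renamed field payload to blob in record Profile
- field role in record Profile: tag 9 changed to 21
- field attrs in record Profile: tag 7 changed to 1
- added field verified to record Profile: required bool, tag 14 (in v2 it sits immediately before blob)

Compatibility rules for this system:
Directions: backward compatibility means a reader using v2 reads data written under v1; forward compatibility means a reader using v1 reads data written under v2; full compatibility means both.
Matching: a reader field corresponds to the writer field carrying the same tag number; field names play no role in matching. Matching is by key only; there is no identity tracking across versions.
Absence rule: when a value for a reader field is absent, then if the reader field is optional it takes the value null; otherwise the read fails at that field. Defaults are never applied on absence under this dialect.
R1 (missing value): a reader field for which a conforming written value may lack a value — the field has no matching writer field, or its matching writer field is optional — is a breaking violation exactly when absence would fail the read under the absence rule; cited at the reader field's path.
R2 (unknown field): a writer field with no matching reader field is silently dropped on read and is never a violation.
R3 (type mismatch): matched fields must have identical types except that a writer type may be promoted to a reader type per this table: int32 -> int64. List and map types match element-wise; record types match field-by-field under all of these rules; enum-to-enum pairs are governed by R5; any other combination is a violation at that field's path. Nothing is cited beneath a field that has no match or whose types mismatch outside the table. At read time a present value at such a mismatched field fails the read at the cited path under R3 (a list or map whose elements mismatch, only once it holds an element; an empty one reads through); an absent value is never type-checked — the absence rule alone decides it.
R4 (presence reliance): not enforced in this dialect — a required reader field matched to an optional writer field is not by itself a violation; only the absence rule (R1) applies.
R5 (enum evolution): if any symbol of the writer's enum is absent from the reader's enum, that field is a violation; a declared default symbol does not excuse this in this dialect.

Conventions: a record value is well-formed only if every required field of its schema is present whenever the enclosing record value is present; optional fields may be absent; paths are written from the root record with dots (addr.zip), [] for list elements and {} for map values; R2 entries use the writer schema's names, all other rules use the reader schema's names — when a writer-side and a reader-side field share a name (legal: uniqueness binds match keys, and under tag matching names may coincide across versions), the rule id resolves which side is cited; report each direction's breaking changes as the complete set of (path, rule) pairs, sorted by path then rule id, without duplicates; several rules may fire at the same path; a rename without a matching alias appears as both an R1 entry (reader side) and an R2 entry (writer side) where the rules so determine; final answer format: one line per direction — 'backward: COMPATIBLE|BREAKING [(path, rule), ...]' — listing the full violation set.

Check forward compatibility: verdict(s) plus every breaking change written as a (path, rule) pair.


arrows below run writer -> reader for Profile
forward pass over Profile, reader schema v1, writer schema v2:
  role has no writer counterpart
  attrs has no writer counterpart
  payload: bytes -> bytes, writer optional; from blob
  attempts: string -> int32, writer optional; from attempts
  writer field role has no reader counterpart
  writer field attrs has no reader counterpart
  writer field verified has no reader counterpart
  breaking: (attempts, R3)
  breaking: (role, R1)
  forward on Profile therefore BREAKING (2)
diffs on Profile not affecting the asked answer:
  renamed field payload to blob in record Profile -> inert for the asked Profile verdict: nothing fires
  field attrs in record Profile: tag 7 changed to 1 -> inert for the asked Profile verdict: nothing fires
  added field verified to record Profile: required bool, tag 14 (in v2 it sits immediately before blob) -> affects backward compatibility only, which is not asked

forward: BREAKING [(attempts, R3), (role, R1)]


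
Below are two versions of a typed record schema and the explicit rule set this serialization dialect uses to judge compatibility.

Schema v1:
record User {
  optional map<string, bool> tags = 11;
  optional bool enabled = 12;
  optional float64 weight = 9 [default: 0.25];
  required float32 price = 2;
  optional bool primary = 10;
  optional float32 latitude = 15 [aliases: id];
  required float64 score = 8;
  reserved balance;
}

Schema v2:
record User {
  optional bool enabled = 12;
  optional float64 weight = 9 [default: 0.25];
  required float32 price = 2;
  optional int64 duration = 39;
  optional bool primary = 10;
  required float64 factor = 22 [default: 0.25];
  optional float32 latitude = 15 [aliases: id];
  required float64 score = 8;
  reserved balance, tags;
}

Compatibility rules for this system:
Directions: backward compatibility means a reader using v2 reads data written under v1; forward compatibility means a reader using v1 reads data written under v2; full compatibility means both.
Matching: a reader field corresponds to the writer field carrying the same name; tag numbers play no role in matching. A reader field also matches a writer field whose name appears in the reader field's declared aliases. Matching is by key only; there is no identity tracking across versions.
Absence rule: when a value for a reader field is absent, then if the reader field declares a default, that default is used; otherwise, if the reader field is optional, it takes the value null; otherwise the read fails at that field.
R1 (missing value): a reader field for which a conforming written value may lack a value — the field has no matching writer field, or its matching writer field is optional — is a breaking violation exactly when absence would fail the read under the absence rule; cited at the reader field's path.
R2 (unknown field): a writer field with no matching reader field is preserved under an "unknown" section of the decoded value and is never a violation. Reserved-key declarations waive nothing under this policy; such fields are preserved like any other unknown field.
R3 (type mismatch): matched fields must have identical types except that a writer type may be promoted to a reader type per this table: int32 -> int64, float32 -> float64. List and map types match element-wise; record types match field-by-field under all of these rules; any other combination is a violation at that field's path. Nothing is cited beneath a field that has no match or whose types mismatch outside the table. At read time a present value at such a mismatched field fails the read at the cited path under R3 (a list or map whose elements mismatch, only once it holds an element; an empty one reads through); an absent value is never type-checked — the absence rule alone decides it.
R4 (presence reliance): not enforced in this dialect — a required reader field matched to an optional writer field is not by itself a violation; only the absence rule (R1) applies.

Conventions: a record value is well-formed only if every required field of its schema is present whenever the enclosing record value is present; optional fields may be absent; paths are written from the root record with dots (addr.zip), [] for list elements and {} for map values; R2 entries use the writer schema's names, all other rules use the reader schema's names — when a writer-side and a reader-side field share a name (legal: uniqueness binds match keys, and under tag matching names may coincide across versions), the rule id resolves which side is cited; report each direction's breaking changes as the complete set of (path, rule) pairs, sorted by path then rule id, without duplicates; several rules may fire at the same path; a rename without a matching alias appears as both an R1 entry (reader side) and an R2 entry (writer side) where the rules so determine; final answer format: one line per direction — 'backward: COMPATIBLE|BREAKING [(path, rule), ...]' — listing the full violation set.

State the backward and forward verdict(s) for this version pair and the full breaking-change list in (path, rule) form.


arrows below run writer -> reader for User
backward pass over User, reader schema v2, writer schema v1:
  writer optional, bool -> bool: reader enabled maps from writer enabled
  writer optional, float64 -> float64: reader weight maps from writer weight
  writer required, float32 -> float32: reader price maps from writer price
  duration: no writer match
  writer optional, bool -> bool: reader primary maps from writer primary
  factor: no writer match
  writer optional, float32 -> float32: reader latitude maps from writer latitude
  writer required, float64 -> float64: reader score maps from writer score
  writer field tags has no reader counterpart
  => no violations; backward on User: COMPATIBLE
forward pass over User, reader schema v1, writer schema v2:
  tags: no writer match
  writer optional, bool -> bool: reader enabled maps from writer enabled
  writer optional, float64 -> float64: reader weight maps from writer weight
  writer required, float32 -> float32: reader price maps from writer price
  writer optional, bool -> bool: reader primary maps from writer primary
  writer optional, float32 -> float32: reader latitude maps from writer latitude
  writer required, float64 -> float64: reader score maps from writer score
  writer field duration has no reader counterpart
  writer field factor has no reader counterpart
  => no violations; forward on User: COMPATIBLE

backward: COMPATIBLE []; forward: COMPATIBLE []


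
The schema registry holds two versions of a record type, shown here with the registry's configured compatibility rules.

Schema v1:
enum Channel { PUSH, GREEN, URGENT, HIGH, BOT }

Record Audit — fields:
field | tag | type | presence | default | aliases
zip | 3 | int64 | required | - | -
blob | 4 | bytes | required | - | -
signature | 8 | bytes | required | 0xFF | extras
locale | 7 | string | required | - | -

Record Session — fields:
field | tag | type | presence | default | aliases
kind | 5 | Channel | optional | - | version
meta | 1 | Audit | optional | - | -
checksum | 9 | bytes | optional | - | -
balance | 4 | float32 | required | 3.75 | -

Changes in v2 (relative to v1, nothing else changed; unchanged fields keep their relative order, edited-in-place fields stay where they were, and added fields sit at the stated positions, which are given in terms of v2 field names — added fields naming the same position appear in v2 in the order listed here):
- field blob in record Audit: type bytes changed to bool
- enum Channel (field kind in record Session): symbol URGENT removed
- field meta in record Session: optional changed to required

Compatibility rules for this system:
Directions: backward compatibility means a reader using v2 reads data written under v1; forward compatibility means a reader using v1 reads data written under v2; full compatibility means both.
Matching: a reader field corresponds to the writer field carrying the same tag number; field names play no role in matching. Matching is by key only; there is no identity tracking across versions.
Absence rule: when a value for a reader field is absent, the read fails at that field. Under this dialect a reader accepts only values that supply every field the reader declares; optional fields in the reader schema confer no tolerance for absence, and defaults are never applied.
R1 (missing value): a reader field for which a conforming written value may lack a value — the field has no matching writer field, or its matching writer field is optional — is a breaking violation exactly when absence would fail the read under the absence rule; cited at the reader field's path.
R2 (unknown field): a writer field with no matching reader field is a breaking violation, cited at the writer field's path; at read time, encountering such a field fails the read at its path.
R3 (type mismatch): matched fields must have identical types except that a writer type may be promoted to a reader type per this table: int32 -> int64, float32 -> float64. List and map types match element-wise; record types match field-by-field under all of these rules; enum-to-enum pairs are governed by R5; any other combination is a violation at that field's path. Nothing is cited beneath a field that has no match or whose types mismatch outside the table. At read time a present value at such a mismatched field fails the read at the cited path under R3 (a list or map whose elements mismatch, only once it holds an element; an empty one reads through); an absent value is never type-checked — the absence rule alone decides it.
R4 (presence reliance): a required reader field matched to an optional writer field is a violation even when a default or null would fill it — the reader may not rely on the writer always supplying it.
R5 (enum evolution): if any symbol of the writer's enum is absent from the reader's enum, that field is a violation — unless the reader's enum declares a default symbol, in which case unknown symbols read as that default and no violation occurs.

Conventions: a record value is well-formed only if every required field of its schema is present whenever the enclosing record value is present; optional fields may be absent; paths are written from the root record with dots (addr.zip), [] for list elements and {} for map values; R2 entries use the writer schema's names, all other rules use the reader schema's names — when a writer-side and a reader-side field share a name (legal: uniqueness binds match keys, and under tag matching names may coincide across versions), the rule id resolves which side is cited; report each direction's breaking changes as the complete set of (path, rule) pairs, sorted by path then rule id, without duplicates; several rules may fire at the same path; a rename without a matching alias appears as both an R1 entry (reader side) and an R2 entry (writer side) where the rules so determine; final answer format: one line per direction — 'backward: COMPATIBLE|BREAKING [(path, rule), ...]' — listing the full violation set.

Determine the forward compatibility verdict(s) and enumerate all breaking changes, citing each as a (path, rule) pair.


arrows below run writer -> reader for Session
forward for Session (reader v1, writer v2):
  kind: paired with writer kind (Channel -> Channel; writer optional)
  meta: paired with writer meta (Audit -> Audit; writer required)
  checksum: paired with writer checksum (bytes -> bytes; writer optional)
  balance: paired with writer balance (float32 -> float32; writer required)
  meta.zip: paired with writer meta.zip (int64 -> int64; writer required)
  meta.blob: paired with writer meta.blob (bool -> bytes; writer required)
  meta.signature: paired with writer meta.signature (bytes -> bytes; writer required)
  meta.locale: paired with writer meta.locale (string -> string; writer required)
  R1 fires at checksum
  R1 fires at kind
  R3 fires at meta.blob
  => forward verdict for Session: BREAKING, 3 violation(s)
ruling out the remaining Session differences:
  enum Channel (field kind in record Session): symbol URGENT removed -> matters only for Session's backward compatibility — outside the asked direction

forward: BREAKING [(checksum, R1), (kind, R1), (meta.blob, R3)]


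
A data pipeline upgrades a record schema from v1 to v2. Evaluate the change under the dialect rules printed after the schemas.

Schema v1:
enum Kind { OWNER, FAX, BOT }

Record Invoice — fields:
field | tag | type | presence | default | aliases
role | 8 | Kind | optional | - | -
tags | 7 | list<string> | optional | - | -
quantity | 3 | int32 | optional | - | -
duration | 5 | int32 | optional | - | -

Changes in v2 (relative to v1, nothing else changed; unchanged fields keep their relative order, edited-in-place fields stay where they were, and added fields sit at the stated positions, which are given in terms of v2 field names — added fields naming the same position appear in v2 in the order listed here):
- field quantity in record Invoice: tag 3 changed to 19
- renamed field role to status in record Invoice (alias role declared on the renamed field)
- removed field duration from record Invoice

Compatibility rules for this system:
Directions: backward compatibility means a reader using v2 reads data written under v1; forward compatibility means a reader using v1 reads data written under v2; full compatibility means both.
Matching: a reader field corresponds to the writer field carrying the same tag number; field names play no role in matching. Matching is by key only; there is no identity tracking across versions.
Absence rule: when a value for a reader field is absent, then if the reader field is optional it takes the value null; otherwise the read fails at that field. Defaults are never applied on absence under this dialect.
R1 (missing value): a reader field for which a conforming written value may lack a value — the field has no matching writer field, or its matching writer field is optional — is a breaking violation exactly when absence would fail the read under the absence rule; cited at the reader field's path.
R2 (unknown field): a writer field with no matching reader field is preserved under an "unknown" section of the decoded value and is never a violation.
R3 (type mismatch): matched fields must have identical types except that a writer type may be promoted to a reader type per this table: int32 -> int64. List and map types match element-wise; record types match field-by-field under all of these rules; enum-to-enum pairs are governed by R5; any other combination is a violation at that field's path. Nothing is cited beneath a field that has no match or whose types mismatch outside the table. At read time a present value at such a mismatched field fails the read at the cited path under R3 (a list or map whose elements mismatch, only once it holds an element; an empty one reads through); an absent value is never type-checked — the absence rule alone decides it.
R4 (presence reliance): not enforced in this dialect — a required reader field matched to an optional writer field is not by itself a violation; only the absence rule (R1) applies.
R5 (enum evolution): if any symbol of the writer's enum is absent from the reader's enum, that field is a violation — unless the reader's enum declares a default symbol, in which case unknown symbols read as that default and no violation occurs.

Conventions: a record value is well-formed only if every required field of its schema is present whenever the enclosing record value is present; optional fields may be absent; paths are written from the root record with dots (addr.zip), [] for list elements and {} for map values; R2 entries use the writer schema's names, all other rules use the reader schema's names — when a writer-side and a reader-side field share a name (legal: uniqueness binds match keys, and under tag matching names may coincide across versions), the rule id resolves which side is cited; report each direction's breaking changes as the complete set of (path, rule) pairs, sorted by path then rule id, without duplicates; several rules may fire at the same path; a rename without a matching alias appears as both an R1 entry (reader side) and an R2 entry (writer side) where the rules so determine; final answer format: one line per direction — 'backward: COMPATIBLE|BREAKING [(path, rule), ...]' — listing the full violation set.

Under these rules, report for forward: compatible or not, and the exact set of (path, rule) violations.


forward: COMPATIBLE []

arrows below run writer -> reader for Invoice
forward analysis of Invoice with v1 as reader and v2 as writer:
  Kind -> Kind, writer optional: role aligns to status
  list<string> -> list<string>, writer optional: tags aligns to tags
  quantity: no writer-side match
  duration: no writer-side match
  leftover writer field: quantity
  => no violations; forward on Invoice: COMPATIBLE
the rest of the Invoice diff is inert for this question:
  field quantity in record Invoice: tag 3 changed to 19 -> inert for the asked Invoice verdict: nothing fires
  renamed field role to status in record Invoice (alias role declared on the renamed field) -> inert for the asked Invoice verdict: nothing fires
  removed field duration from record Invoice -> inert for the asked Invoice verdict: nothing fires


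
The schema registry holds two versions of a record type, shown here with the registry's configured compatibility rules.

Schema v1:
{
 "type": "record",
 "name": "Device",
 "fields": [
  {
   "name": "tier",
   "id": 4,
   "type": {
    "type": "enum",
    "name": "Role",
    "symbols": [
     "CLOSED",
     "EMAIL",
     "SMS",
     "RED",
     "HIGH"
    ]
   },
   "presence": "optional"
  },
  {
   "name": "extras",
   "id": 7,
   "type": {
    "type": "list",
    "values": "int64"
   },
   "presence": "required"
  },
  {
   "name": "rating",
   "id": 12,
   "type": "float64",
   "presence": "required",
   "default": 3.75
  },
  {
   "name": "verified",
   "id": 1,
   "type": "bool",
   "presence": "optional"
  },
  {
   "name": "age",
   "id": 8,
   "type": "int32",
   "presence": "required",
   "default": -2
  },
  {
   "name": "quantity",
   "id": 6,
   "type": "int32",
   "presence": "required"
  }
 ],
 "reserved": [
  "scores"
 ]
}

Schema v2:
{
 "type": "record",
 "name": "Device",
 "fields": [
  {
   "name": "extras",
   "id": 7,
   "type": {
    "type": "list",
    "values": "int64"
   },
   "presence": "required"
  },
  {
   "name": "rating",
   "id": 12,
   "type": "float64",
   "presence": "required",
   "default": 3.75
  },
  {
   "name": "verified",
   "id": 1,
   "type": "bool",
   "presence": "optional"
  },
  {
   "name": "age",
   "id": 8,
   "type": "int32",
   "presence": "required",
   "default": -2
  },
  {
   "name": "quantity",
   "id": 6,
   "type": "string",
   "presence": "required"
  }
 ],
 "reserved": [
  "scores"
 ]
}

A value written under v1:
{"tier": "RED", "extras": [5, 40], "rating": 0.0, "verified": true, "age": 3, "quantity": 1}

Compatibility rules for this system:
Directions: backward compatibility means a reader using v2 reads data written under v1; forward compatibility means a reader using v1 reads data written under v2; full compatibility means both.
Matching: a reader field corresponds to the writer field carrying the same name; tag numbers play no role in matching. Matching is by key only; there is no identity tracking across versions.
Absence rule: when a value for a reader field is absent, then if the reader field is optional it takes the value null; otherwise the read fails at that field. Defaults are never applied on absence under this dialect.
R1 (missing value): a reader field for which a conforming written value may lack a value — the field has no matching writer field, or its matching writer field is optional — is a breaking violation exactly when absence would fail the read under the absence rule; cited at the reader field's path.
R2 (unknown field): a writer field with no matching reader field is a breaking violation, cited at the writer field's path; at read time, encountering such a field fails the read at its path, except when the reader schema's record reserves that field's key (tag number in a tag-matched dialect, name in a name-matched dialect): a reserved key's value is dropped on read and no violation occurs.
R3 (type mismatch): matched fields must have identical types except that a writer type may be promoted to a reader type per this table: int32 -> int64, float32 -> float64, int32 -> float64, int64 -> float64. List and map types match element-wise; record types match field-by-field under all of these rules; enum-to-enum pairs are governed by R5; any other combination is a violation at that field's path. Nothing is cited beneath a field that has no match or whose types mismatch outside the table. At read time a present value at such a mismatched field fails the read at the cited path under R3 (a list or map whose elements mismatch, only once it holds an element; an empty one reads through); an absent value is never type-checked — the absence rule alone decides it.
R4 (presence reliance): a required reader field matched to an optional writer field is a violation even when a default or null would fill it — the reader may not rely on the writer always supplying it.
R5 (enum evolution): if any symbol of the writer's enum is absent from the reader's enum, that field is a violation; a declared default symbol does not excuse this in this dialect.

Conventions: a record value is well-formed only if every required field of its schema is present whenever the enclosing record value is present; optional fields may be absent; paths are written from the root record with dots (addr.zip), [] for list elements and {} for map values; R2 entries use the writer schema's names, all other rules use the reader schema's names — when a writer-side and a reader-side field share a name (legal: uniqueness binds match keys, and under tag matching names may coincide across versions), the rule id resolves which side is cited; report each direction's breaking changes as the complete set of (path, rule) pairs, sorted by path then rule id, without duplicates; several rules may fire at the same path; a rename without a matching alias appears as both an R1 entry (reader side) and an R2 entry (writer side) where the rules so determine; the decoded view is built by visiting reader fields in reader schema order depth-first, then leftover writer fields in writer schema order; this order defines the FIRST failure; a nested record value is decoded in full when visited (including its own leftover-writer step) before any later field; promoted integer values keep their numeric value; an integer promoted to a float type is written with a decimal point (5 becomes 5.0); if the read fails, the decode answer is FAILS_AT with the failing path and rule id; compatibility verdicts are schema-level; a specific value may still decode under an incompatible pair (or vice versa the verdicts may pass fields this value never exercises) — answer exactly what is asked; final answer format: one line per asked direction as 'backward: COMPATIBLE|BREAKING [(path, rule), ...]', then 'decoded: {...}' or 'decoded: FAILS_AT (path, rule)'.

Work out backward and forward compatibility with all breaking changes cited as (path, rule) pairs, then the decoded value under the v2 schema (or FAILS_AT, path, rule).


in Device below, arrows point writer -> reader
checking backward for Device: reader v2 against writer v1:
  extras: list<int64> -> list<int64>, writer required; from extras
  rating: float64 -> float64, writer required; from rating
  verified: bool -> bool, writer optional; from verified
  age: int32 -> int32, writer required; from age
  quantity: int32 -> string, writer required; from quantity
  tier (writer side), unknown to reader
  rule R3 violated at quantity
  rule R2 violated at tier
  backward on Device therefore BREAKING (2)
checking forward for Device: reader v1 against writer v2:
  tier: no writer-side match
  extras: list<int64> -> list<int64>, writer required; from extras
  rating: float64 -> float64, writer required; from rating
  verified: bool -> bool, writer optional; from verified
  age: int32 -> int32, writer required; from age
  quantity: string -> int32, writer required; from quantity
  rule R3 violated at quantity
  forward on Device therefore BREAKING (1)
decode (reader v2):
  extras := [5, 40]
  rating := 0.0
  verified := true
  age := 3
  read fails at quantity under R3
  => FAILS_AT (quantity, R3)

backward: BREAKING [(quantity, R3), (tier, R2)]; forward: BREAKING [(quantity, R3)]; decoded: FAILS_AT (quantity, R3)


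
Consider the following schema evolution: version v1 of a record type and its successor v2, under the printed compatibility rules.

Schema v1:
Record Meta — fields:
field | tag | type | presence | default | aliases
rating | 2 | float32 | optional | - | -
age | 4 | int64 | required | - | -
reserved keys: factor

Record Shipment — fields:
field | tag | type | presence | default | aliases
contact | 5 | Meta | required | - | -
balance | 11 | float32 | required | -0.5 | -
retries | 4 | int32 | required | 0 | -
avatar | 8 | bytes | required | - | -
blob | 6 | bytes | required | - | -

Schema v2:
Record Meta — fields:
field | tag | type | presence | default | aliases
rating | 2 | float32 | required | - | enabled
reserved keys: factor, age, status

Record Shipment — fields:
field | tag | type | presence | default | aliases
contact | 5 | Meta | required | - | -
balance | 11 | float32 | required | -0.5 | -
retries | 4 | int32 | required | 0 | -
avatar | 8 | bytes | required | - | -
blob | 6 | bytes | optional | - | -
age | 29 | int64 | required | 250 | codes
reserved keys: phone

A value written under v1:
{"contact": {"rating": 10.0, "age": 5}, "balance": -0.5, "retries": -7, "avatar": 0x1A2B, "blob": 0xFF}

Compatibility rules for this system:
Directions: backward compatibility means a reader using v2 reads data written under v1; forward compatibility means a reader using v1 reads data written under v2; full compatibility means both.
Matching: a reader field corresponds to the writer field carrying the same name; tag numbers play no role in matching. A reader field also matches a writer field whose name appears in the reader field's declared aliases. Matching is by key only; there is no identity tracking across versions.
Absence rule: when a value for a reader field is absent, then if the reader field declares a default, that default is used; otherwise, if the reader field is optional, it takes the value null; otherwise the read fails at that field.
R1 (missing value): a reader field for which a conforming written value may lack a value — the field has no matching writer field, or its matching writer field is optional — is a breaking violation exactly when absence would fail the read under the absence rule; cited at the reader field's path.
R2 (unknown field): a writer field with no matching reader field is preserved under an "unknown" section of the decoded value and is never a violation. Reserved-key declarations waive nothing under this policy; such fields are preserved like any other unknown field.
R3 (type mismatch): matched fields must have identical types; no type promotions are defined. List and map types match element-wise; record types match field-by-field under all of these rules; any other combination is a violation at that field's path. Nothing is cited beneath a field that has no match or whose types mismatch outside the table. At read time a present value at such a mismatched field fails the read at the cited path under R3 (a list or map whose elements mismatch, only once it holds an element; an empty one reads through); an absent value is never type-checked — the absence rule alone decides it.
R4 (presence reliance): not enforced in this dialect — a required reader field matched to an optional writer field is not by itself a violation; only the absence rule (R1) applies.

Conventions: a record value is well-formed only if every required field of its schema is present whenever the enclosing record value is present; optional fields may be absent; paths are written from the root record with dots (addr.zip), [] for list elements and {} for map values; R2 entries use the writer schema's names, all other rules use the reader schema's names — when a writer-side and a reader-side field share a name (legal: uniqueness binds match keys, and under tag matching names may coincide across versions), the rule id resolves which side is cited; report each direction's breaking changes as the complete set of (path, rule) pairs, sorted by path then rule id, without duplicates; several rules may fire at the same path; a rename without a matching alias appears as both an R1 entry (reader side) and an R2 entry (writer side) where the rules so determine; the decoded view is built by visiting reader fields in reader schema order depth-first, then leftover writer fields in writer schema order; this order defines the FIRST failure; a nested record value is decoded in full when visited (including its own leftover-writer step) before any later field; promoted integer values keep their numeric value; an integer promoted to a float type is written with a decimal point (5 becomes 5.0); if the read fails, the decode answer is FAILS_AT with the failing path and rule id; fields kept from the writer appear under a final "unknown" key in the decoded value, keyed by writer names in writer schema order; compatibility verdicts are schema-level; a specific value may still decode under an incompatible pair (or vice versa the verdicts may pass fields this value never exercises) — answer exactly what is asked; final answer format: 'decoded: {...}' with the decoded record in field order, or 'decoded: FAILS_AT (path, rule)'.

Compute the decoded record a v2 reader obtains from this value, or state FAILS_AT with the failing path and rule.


in Shipment below, arrows point writer -> reader
decode walk for Shipment under reader schema v2:
  contact.rating := 10.0
  writer contact.age: kept under "unknown"
  balance := -0.5
  retries := -7
  avatar := 0x1A2B
  blob := 0xFF
  age := 250 (no value, default fills)
  => decoded: {"contact": {"rating": 10.0, "unknown": {"age": 5}}, "balance": -0.5, "retries": -7, "avatar": 0x1A2B, "blob": 0xFF, "age": 250}
the other Shipment changes do not affect what is asked:
  field rating in record Meta: optional changed to required -> schema-level compatibility only; this Shipment value's decode is unchanged
  field blob in record Shipment: required changed to optional -> schema-level compatibility only; this Shipment value's decode is unchanged

decoded: {"contact": {"rating": 10.0, "unknown": {"age": 5}}, "balance": -0.5, "retries": -7, "avatar": 0x1A2B, "blob": 0xFF, "age": 250}


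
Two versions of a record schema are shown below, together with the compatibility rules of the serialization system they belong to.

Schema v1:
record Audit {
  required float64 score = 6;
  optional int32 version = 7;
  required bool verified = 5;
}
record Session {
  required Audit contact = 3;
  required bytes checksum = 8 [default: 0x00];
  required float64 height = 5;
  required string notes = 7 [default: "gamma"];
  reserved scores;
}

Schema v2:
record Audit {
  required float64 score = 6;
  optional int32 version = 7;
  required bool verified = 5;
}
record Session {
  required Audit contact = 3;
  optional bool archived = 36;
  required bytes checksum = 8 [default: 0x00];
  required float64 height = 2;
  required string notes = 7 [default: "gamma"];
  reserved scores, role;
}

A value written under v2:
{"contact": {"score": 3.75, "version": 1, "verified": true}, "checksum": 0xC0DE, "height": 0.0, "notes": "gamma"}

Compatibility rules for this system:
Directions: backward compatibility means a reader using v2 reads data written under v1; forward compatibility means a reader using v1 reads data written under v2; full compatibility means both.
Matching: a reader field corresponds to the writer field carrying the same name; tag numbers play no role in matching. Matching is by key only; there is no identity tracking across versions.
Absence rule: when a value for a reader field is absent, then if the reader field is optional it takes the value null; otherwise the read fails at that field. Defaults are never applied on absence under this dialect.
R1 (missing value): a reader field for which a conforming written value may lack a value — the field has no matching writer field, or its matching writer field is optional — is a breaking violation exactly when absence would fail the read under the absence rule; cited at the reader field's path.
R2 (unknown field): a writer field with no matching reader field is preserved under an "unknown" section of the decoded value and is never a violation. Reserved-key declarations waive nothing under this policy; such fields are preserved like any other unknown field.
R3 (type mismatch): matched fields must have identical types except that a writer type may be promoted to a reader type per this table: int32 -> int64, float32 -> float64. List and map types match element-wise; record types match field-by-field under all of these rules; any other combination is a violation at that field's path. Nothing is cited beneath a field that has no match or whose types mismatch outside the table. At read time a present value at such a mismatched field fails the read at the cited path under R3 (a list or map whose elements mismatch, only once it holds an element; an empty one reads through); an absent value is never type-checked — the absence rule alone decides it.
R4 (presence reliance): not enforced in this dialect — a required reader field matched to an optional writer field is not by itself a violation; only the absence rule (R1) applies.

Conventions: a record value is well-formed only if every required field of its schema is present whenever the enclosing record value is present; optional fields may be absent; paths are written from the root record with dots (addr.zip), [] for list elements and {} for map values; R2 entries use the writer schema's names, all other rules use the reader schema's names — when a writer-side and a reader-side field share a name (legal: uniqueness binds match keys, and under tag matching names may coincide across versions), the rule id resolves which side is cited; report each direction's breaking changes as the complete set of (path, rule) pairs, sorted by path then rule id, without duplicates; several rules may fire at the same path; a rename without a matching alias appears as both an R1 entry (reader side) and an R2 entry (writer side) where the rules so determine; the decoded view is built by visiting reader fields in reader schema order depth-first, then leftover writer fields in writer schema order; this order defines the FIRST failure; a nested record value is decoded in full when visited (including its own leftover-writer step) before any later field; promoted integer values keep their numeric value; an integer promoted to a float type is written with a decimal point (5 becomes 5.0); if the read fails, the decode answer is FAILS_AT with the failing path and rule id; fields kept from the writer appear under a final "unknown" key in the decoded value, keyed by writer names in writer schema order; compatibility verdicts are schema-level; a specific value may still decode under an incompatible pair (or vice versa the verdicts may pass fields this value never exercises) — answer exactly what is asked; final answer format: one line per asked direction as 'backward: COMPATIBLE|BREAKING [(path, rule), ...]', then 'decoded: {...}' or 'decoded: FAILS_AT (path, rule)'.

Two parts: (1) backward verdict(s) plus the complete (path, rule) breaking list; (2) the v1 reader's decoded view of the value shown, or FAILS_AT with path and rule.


backward: COMPATIBLE []; decoded: {"contact": {"score": 3.75, "version": 1, "verified": true}, "checksum": 0xC0DE, "height": 0.0, "notes": "gamma"}

arrows below run writer -> reader for Session
backward for Session (reader v2, writer v1):
  contact: paired with writer contact (Audit -> Audit; writer required)
  archived has no writer counterpart
  checksum: paired with writer checksum (bytes -> bytes; writer required)
  height: paired with writer height (float64 -> float64; writer required)
  notes: paired with writer notes (string -> string; writer required)
  contact.score: paired with writer contact.score (float64 -> float64; writer required)
  contact.version: paired with writer contact.version (int32 -> int32; writer optional)
  contact.verified: paired with writer contact.verified (bool -> bool; writer required)
  nothing fires on Session: backward is COMPATIBLE
migrating the Session value to v1:
  contact.score := 3.75
  contact.version := 1
  contact.verified := true
  checksum := 0xC0DE
  height := 0.0
  notes := "gamma"
  => decoded: {"contact": {"score": 3.75, "version": 1, "verified": true}, "checksum": 0xC0DE, "height": 0.0, "notes": "gamma"}
ruling out the remaining Session differences:
  field height in record Session: tag 5 changed to 2 -> fires no rule on Session, leaving the asked answer as it is
  added field archived to record Session: optional bool, tag 36 (in v2 it sits immediately before checksum) -> fires no rule on Session, leaving the asked answer as it is
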